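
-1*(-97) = 97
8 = 8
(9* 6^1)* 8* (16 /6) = 1152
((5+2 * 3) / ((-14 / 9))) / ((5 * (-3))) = 33 / 70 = 0.47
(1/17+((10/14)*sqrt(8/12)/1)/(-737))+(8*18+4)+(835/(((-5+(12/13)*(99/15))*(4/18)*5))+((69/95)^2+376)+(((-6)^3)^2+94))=1044929539879/21786350 - 5*sqrt(6)/15477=47962.58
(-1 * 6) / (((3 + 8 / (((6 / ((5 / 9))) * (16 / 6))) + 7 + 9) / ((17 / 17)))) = -108 / 347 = -0.31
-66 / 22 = -3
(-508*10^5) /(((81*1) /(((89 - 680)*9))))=10007600000 /3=3335866666.67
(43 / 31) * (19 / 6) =817 / 186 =4.39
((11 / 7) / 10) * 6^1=33 / 35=0.94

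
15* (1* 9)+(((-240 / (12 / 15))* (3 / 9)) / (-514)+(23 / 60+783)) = 918.58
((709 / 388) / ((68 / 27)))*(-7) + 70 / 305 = -7804685 / 1609424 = -4.85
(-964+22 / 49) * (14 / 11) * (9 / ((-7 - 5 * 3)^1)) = 424926 / 847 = 501.68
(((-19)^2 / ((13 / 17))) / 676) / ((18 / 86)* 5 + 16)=263891 / 6441604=0.04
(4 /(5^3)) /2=0.02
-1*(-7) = 7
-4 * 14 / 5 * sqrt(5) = -56 * sqrt(5) / 5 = -25.04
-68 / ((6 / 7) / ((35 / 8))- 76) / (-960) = -833 / 891456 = -0.00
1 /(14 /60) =30 /7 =4.29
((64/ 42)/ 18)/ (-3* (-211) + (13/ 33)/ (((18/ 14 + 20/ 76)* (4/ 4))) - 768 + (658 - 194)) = 36256/ 141011073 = 0.00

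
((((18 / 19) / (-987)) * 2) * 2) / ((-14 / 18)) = 216 / 43757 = 0.00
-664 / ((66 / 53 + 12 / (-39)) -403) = 1.65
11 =11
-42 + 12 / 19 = -786 / 19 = -41.37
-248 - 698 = -946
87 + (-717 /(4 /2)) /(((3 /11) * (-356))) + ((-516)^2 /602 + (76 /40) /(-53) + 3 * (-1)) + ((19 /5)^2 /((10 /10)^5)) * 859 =12933.90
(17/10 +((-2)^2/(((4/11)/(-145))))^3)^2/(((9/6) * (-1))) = -548836352339125601763/50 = -10976727046782512035.26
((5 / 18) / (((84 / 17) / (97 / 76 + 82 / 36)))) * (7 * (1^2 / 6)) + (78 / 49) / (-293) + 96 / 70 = 101758180387 / 63634818240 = 1.60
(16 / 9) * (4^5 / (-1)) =-16384 / 9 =-1820.44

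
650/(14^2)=325/98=3.32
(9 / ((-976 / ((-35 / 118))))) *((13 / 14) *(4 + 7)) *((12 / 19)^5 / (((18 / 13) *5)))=3613896 / 8911480301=0.00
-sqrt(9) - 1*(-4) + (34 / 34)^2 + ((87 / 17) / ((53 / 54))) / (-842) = 756293 / 379321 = 1.99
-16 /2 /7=-8 /7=-1.14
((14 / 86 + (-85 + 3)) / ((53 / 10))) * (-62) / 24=181815 / 4558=39.89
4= 4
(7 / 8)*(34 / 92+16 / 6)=2933 / 1104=2.66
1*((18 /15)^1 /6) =1 /5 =0.20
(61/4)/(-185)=-61/740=-0.08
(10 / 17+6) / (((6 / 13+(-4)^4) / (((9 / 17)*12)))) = 0.16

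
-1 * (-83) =83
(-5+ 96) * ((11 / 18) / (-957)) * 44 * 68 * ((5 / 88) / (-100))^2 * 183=-94367 / 9187200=-0.01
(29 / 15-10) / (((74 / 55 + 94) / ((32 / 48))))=-1331 / 23598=-0.06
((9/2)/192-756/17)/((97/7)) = -677019/211072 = -3.21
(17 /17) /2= 0.50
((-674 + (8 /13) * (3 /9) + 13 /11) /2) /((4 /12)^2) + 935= -598243 /286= -2091.76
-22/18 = -11/9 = -1.22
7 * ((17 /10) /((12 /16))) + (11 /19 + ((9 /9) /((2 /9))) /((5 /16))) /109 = 497167 /31065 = 16.00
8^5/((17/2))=65536/17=3855.06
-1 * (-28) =28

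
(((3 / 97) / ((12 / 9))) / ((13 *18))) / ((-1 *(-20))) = 0.00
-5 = -5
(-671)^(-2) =1 / 450241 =0.00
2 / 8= 1 / 4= 0.25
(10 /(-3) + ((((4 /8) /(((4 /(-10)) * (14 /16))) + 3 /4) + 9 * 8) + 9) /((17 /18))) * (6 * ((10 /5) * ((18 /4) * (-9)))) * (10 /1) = -47257830 /119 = -397124.62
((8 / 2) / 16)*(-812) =-203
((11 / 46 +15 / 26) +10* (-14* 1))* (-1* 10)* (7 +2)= 12526.56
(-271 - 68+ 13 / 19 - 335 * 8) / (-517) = 57348 / 9823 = 5.84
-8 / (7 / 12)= -96 / 7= -13.71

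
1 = 1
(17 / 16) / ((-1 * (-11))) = 17 / 176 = 0.10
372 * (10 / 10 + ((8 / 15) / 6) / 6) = 16988 / 45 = 377.51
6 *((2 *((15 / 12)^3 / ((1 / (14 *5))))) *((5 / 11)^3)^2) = 205078125 / 14172488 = 14.47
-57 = -57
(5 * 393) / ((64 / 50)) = 49125 / 32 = 1535.16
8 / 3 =2.67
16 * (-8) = -128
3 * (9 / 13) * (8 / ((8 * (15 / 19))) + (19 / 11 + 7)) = 20.76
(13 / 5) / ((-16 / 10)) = -13 / 8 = -1.62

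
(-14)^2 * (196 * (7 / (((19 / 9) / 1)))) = 2420208 / 19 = 127379.37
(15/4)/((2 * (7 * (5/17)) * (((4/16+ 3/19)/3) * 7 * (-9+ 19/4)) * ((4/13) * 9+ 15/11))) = -16302/299243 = -0.05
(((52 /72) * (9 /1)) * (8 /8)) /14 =13 /28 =0.46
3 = 3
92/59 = 1.56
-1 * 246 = -246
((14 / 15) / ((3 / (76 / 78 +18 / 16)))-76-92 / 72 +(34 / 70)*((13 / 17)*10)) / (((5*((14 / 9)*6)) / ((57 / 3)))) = -13614697 / 458640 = -29.68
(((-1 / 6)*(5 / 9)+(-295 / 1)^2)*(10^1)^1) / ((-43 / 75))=-1517876.29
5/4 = 1.25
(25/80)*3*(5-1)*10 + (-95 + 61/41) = -4593/82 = -56.01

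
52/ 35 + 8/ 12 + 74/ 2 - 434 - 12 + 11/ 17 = -725068/ 1785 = -406.20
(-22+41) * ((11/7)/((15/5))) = 9.95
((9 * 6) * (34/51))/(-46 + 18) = -9/7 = -1.29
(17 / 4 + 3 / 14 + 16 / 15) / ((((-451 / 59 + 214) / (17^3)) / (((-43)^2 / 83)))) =1245044564809 / 424420500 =2933.52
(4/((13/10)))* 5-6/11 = 2122/143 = 14.84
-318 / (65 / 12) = -3816 / 65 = -58.71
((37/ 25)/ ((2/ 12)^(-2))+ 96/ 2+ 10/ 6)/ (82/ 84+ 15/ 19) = 5950021/ 211350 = 28.15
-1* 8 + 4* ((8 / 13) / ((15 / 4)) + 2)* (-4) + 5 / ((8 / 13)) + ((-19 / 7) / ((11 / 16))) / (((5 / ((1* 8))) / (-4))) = -1109081 / 120120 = -9.23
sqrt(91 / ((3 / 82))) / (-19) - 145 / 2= -145 / 2 - sqrt(22386) / 57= -75.12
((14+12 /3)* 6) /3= 36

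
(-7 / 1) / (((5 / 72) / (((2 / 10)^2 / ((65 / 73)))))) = -4.53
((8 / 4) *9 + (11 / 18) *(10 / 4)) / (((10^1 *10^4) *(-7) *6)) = -703 / 151200000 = -0.00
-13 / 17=-0.76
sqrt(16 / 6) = 2 * sqrt(6) / 3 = 1.63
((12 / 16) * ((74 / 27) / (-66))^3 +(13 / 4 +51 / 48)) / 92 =16268800721 / 347072071104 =0.05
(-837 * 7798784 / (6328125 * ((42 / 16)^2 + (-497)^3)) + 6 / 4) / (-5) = -46423419499973 / 154743864843750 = -0.30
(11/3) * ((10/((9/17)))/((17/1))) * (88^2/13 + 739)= 1908610/351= 5437.64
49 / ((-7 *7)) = -1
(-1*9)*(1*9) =-81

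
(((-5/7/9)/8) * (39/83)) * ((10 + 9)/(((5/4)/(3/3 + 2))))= -247/1162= -0.21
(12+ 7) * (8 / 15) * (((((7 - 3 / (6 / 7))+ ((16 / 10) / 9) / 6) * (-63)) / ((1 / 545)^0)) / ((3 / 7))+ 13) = -3460052 / 675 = -5126.00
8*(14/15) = 112/15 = 7.47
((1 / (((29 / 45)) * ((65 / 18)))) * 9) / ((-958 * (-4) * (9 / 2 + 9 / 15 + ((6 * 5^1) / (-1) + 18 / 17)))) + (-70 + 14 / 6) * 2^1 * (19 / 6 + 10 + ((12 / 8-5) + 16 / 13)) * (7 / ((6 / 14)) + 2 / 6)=-24909239731745 / 1013404014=-24579.77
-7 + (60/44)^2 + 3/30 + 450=538401/1210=444.96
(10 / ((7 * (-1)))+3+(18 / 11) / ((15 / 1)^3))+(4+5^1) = 305264 / 28875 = 10.57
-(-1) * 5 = 5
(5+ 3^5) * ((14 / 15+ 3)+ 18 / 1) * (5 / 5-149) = -12075616 / 15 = -805041.07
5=5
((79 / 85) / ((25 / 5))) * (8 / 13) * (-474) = -299568 / 5525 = -54.22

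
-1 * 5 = -5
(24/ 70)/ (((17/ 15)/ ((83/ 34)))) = 1494/ 2023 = 0.74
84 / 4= 21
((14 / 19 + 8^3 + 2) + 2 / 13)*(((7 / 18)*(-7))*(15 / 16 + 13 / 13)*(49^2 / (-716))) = 231916650091 / 25466688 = 9106.67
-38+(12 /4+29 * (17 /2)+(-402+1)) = -379 /2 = -189.50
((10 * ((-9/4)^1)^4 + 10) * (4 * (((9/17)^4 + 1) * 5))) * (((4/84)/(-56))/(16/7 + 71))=-451536025/6774751872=-0.07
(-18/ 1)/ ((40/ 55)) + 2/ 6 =-293/ 12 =-24.42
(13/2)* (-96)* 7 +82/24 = -52375/12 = -4364.58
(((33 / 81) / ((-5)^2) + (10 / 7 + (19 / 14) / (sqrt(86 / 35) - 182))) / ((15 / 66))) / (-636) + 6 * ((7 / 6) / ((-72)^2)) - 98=-1517466711037037 / 15482996424000 + 209 * sqrt(3010) / 25804994040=-98.01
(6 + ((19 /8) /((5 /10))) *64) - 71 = 239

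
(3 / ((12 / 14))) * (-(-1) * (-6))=-21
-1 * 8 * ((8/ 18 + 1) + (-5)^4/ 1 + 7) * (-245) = 11173960/ 9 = 1241551.11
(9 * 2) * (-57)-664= -1690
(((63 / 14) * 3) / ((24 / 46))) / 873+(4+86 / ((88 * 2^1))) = 4821 / 1067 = 4.52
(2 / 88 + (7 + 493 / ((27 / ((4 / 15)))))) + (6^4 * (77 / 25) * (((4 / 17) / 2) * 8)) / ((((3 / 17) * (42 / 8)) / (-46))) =-16618927379 / 89100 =-186519.95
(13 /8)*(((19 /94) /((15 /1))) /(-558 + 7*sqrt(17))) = -1767 /44907560 - 133*sqrt(17) /269445360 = -0.00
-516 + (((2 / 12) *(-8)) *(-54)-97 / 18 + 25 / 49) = -395911 / 882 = -448.88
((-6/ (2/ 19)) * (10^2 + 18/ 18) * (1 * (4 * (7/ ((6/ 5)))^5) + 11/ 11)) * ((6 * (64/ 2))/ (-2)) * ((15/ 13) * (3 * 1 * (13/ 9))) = 2015864173220/ 27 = 74661636045.19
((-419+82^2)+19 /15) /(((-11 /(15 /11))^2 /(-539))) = -69526590 /1331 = -52236.36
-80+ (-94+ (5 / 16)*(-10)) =-1417 / 8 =-177.12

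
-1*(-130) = 130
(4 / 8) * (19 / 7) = 19 / 14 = 1.36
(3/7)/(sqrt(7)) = 3 * sqrt(7)/49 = 0.16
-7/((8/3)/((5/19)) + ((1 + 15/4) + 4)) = -420/1133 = -0.37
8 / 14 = 4 / 7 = 0.57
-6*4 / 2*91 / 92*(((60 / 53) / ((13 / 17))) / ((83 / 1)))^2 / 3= -7282800 / 5786009099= -0.00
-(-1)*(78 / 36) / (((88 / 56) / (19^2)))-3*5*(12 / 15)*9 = 25723 / 66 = 389.74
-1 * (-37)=37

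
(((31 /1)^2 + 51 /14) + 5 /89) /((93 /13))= 15626195 /115878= 134.85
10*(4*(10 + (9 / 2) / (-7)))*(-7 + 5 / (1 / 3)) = 20960 / 7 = 2994.29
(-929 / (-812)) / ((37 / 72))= 16722 / 7511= 2.23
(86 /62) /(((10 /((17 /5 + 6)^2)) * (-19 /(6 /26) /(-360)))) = 10258596 /191425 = 53.59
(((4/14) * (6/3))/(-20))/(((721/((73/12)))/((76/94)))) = -1387/7116270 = -0.00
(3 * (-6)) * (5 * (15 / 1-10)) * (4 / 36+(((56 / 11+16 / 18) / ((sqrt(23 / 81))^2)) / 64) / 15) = -30295 / 506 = -59.87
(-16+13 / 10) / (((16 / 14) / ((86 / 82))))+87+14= 87.51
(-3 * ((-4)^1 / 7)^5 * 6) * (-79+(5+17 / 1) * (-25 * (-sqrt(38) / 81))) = -1456128 / 16807+1126400 * sqrt(38) / 151263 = -40.73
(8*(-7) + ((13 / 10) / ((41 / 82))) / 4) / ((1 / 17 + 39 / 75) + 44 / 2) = -2.45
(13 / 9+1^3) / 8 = 11 / 36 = 0.31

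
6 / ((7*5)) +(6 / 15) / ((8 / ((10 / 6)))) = 107 / 420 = 0.25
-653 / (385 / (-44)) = 74.63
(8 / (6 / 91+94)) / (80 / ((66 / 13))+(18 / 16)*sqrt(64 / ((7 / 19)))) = 1093092 / 23200703- 891891*sqrt(133) / 232007030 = 0.00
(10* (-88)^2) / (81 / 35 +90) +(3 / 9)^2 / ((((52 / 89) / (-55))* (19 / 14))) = 442212155 / 532038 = 831.17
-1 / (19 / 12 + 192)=-12 / 2323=-0.01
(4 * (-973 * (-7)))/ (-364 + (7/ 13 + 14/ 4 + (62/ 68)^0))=-708344/ 9333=-75.90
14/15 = 0.93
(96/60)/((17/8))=64/85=0.75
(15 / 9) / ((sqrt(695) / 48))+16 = 16 * sqrt(695) / 139+16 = 19.03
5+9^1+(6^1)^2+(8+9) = 67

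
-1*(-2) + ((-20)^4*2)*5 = 1600002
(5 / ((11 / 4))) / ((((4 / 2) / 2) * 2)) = 10 / 11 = 0.91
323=323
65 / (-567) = -65 / 567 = -0.11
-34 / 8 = -17 / 4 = -4.25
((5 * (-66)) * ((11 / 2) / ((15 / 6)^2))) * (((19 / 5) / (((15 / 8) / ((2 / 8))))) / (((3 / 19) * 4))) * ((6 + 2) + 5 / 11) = -246202 / 125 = -1969.62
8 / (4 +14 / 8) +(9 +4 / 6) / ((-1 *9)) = 197 / 621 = 0.32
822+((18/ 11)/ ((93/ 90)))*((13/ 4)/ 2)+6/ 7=3940605/ 4774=825.43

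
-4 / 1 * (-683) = 2732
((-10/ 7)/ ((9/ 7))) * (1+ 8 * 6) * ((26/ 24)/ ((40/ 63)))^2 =-405769/ 2560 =-158.50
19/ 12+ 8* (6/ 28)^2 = 1147/ 588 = 1.95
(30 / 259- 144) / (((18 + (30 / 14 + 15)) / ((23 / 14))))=-142853 / 21238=-6.73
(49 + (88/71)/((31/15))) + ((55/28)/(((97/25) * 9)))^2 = 65233636133609/1315117608336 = 49.60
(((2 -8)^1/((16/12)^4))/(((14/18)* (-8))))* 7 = 2187/1024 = 2.14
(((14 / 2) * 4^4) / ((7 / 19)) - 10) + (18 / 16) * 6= 19443 / 4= 4860.75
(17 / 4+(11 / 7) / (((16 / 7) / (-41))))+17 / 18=-3311 / 144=-22.99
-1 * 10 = -10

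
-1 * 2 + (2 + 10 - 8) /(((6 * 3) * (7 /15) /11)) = 68 /21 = 3.24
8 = 8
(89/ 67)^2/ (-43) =-7921/ 193027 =-0.04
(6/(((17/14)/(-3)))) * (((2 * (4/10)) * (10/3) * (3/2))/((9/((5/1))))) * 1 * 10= -5600/17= -329.41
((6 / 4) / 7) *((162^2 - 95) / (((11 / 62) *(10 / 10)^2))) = 2431857 / 77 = 31582.56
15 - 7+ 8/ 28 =8.29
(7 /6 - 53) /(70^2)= -311 /29400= -0.01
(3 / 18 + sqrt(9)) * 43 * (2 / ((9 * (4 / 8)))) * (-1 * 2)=-3268 / 27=-121.04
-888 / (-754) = 444 / 377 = 1.18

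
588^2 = 345744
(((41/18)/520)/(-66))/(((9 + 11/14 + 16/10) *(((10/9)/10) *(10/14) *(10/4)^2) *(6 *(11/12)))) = -2009/940260750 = -0.00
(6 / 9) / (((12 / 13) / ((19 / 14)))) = 247 / 252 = 0.98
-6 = -6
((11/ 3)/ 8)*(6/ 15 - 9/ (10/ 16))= -77/ 12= -6.42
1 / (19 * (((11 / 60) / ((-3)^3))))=-1620 / 209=-7.75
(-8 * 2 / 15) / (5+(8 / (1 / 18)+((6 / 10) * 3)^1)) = -8 / 1131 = -0.01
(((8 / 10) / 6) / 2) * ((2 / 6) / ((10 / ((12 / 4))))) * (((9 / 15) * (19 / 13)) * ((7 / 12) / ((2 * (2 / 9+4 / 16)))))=399 / 110500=0.00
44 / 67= 0.66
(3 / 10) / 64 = 3 / 640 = 0.00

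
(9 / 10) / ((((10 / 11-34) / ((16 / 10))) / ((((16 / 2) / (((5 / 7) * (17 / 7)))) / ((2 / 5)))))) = -2772 / 5525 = -0.50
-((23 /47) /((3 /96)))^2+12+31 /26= -13326409 /57434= -232.03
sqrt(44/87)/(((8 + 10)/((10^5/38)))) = 50000*sqrt(957)/14877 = 103.97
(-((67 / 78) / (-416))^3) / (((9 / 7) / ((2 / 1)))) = 2105341 / 153736260747264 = 0.00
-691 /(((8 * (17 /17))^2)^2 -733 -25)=-691 /3338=-0.21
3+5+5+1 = 14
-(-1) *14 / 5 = 14 / 5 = 2.80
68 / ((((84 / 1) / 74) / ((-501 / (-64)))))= 105043 / 224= 468.94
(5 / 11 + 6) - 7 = -0.55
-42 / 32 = -21 / 16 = -1.31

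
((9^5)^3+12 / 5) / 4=1029455660473257 / 20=51472783023662.85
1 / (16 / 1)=1 / 16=0.06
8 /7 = 1.14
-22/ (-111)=22/ 111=0.20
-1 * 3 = -3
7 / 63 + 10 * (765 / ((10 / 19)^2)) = 497099 / 18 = 27616.61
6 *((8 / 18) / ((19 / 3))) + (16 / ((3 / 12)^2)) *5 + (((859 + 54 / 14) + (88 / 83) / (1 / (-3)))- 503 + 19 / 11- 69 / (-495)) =271387877 / 165585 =1638.96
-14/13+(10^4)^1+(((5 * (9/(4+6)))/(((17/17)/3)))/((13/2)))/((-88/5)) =11438633/1144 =9998.81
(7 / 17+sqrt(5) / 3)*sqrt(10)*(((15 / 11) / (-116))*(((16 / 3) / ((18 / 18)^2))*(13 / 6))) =-650*sqrt(2) / 2871 - 910*sqrt(10) / 16269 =-0.50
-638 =-638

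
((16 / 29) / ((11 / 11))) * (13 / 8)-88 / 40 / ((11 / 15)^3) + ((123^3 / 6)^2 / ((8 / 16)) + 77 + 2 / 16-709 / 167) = 901878409034257911 / 4688024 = 192379221828.70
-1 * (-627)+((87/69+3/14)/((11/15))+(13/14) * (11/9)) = 10043905/15939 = 630.15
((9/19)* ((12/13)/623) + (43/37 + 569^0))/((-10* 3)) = -6157238/85403955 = -0.07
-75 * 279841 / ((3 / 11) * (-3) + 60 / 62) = -2385644525 / 17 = -140332030.88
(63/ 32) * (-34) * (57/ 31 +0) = -61047/ 496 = -123.08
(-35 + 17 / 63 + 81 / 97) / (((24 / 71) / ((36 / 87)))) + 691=230210215 / 354438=649.51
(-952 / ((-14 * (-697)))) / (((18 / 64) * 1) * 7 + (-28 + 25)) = 128 / 1353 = 0.09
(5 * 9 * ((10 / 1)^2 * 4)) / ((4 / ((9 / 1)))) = 40500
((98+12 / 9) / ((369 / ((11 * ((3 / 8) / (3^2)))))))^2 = 2686321 / 176464656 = 0.02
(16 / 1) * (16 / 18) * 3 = 128 / 3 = 42.67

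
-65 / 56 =-1.16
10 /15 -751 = -2251 /3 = -750.33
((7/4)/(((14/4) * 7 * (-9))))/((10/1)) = -1/1260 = -0.00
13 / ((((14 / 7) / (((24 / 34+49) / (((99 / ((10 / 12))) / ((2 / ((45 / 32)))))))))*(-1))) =-175760 / 45441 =-3.87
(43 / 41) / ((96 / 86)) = 1849 / 1968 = 0.94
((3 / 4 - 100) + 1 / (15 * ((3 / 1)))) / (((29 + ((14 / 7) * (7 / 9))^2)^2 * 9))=-1446741 / 129540500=-0.01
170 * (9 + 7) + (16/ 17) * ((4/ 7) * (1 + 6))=46304/ 17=2723.76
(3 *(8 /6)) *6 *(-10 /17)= -240 /17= -14.12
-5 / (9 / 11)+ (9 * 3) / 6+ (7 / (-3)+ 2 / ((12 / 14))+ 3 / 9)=-23 / 18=-1.28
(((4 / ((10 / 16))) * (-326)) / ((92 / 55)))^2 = 823001344 / 529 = 1555768.14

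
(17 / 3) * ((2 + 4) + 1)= 119 / 3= 39.67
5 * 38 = 190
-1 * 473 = -473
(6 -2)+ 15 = 19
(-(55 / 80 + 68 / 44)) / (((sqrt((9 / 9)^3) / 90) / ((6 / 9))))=-5895 / 44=-133.98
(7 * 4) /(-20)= -7 /5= -1.40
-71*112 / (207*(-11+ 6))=7.68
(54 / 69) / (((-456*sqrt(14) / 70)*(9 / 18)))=-15*sqrt(14) / 874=-0.06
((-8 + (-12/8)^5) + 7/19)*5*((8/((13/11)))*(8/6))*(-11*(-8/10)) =-4480388/741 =-6046.41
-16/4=-4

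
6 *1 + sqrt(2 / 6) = 6.58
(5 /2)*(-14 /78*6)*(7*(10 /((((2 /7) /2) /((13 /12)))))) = -8575 /6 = -1429.17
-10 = -10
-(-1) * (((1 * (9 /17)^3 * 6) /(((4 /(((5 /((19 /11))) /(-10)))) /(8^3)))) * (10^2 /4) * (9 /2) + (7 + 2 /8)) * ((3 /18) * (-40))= 6914880685 /280041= 24692.39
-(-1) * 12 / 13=12 / 13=0.92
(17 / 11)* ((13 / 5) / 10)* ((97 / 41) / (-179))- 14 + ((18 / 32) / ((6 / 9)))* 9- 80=-5580735117 / 64583200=-86.41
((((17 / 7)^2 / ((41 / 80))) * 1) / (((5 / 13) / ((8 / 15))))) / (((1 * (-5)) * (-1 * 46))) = 240448 / 3465525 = 0.07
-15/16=-0.94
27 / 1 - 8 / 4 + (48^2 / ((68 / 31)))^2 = 318843961 / 289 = 1103266.30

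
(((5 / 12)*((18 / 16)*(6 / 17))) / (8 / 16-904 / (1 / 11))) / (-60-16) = 15 / 68517344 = 0.00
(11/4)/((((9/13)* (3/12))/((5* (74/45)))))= 10582/81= 130.64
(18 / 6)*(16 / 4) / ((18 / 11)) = 7.33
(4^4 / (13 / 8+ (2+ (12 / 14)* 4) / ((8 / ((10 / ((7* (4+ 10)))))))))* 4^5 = 154726.42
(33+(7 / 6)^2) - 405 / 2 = -6053 / 36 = -168.14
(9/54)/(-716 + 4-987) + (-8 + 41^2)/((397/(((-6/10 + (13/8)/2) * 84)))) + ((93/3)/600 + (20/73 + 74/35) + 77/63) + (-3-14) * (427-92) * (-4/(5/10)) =45638.88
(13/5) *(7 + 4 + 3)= 182/5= 36.40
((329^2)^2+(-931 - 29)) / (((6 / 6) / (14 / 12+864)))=60818343211111 / 6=10136390535185.17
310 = 310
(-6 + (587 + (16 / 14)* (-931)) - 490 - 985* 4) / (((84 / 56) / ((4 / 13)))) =-39304 / 39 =-1007.79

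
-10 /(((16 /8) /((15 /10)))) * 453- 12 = -6819 /2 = -3409.50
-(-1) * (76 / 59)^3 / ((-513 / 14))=-323456 / 5545233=-0.06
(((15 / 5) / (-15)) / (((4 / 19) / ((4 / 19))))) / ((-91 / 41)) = 41 / 455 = 0.09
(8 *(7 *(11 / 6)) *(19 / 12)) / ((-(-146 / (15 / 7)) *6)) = 1045 / 2628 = 0.40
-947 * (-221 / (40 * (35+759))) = 209287 / 31760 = 6.59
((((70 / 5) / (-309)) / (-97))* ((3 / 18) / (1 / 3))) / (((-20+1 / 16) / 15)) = -560 / 3187129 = -0.00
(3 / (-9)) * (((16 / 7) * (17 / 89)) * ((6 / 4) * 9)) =-1224 / 623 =-1.96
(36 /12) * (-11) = -33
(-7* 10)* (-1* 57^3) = 12963510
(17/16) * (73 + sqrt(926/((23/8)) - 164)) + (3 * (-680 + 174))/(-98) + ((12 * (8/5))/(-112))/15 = 51 * sqrt(2323)/184 + 1823601/19600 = 106.40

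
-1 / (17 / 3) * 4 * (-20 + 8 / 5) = 1104 / 85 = 12.99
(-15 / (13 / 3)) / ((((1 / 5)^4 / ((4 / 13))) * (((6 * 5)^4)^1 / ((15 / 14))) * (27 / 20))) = -125 / 191646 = -0.00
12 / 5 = 2.40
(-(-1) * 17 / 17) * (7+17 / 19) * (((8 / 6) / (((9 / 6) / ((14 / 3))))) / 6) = 5.46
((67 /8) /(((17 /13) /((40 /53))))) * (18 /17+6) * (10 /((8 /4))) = 2613000 /15317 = 170.59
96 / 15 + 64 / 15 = 32 / 3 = 10.67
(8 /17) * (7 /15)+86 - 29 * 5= -14989 /255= -58.78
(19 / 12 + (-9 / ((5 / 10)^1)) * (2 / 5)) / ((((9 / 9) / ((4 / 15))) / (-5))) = 337 / 45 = 7.49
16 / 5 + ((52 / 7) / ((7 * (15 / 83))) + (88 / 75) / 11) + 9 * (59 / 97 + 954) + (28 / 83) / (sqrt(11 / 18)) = 84 * sqrt(22) / 913 + 1021972593 / 118825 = 8601.08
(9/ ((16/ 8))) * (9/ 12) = 27/ 8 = 3.38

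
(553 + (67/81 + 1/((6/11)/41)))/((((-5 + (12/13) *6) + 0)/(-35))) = -6623305/162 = -40884.60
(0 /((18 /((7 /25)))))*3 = 0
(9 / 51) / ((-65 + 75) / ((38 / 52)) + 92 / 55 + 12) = 3135 / 485996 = 0.01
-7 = -7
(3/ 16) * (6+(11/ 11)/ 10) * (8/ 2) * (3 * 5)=549/ 8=68.62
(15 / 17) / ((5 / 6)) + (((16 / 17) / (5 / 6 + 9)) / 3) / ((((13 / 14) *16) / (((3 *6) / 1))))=14310 / 13039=1.10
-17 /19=-0.89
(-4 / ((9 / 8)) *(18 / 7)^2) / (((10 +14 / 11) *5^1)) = -3168 / 7595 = -0.42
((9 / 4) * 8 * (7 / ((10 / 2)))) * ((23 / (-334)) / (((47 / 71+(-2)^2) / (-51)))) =5246829 / 276385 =18.98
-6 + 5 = -1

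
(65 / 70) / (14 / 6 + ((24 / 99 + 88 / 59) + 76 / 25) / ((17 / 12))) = 10757175 / 66069346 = 0.16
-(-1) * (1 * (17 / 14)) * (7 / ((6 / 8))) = 34 / 3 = 11.33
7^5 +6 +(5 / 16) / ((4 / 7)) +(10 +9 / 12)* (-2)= 1074691 / 64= 16792.05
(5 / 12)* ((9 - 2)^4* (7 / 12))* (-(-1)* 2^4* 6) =168070 / 3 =56023.33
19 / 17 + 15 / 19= 616 / 323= 1.91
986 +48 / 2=1010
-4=-4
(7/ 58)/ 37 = 7/ 2146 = 0.00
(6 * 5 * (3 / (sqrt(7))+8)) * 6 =540 * sqrt(7) / 7+1440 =1644.10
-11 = -11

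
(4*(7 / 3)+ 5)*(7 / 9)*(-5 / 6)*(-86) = 798.95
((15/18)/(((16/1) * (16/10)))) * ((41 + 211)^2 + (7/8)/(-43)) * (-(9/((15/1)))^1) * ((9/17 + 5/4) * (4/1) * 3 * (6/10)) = -23789606841/1497088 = -15890.59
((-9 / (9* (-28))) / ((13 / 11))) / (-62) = -11 / 22568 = -0.00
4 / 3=1.33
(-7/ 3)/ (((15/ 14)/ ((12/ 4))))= -98/ 15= -6.53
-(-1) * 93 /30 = 31 /10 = 3.10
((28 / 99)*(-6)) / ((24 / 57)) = -133 / 33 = -4.03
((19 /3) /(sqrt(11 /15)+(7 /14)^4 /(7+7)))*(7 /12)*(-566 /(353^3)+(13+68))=-132684055824040 /72832008998451+5944245700916992*sqrt(165) /218496026995353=347.64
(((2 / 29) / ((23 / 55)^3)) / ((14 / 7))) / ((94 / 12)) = 0.06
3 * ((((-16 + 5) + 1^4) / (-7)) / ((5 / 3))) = 18 / 7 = 2.57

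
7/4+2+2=23/4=5.75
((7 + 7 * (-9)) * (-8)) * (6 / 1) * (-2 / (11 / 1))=-5376 / 11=-488.73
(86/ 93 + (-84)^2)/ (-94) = -328147/ 4371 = -75.07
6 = 6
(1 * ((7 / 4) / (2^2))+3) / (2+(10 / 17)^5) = 78092135 / 47035424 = 1.66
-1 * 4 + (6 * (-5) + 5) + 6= -23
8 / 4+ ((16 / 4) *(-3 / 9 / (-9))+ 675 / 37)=20371 / 999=20.39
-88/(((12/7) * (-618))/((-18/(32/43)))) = -3311/1648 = -2.01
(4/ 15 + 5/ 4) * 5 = 91/ 12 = 7.58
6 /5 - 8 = -34 /5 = -6.80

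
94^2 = 8836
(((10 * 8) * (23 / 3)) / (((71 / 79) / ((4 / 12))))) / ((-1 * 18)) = -72680 / 5751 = -12.64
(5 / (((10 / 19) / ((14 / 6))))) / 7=19 / 6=3.17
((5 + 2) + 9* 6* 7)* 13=5005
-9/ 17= -0.53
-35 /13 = -2.69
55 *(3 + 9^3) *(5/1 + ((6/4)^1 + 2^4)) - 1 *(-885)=906735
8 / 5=1.60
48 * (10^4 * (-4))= -1920000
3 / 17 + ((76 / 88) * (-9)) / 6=-837 / 748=-1.12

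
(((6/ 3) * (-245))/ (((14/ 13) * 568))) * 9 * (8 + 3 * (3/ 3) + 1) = -86.51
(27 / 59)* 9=243 / 59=4.12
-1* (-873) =873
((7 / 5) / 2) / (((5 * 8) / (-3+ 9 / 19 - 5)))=-0.13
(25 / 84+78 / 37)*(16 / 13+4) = 127109 / 10101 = 12.58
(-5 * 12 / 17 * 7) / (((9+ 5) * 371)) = -30 / 6307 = -0.00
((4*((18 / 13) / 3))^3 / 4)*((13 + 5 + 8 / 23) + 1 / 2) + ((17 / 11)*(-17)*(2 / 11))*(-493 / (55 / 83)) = 1205088238922 / 336283805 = 3583.55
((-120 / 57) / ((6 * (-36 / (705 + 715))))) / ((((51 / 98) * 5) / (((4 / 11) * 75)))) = 13916000 / 95931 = 145.06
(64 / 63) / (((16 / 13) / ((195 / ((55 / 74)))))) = 50024 / 231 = 216.55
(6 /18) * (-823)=-823 /3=-274.33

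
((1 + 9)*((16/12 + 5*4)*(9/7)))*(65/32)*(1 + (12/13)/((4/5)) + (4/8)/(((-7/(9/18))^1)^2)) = 1201.42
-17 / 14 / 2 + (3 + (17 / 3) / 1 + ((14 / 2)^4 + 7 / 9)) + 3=608035 / 252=2412.84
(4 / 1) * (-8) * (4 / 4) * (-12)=384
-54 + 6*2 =-42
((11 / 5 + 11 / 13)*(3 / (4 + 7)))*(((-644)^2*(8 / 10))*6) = 1653839.56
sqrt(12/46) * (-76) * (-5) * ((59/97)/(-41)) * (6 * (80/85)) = -16.26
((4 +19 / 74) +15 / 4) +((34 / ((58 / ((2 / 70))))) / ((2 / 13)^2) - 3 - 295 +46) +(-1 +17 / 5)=-9046459 / 37555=-240.89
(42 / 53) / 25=42 / 1325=0.03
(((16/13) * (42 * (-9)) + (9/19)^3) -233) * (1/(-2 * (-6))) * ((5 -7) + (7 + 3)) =-124499332/267501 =-465.42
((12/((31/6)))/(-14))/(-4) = 9/217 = 0.04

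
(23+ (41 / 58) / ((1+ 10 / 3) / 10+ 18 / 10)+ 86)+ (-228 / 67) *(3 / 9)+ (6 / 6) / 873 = 183504797 / 1696239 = 108.18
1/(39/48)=16/13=1.23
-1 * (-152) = 152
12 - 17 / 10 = 103 / 10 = 10.30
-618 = -618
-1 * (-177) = 177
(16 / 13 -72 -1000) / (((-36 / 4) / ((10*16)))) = 742400 / 39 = 19035.90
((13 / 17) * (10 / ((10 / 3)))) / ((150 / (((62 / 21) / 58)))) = 403 / 517650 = 0.00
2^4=16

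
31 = 31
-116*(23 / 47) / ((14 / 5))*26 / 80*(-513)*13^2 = 751749687 / 1316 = 571238.36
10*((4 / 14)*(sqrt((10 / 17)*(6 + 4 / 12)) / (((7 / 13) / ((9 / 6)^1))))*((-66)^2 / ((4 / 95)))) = 13449150*sqrt(9690) / 833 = 1589321.38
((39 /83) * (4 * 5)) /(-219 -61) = -39 /1162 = -0.03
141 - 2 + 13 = 152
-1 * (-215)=215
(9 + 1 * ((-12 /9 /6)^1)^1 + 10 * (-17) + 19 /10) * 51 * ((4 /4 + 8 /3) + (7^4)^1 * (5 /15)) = -32664242 /5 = -6532848.40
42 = 42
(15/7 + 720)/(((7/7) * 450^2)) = 337/94500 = 0.00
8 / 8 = 1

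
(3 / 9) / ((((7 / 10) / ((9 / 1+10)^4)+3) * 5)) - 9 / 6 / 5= -32580313 / 117289110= -0.28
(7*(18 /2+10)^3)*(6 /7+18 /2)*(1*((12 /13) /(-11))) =-5679252 /143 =-39715.05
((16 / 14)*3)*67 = 1608 / 7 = 229.71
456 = 456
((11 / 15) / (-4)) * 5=-11 / 12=-0.92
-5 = -5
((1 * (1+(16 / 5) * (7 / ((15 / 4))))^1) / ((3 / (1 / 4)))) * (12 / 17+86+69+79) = 136.39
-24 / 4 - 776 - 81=-863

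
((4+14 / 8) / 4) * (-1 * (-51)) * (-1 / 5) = -1173 / 80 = -14.66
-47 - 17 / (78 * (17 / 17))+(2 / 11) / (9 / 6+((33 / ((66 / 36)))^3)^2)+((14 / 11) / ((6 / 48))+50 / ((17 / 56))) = 127.67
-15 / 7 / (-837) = 5 / 1953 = 0.00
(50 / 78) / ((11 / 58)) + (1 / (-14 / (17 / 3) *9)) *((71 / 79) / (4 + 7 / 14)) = 64777249 / 19216197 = 3.37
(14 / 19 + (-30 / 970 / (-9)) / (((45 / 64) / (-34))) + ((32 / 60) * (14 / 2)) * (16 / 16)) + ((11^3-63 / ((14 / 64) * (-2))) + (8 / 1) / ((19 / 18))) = 369943913 / 248805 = 1486.88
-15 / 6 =-5 / 2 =-2.50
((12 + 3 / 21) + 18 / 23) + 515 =84996 / 161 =527.93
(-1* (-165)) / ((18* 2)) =55 / 12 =4.58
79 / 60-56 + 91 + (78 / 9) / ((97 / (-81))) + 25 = 314743 / 5820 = 54.08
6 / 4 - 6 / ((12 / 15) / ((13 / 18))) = -47 / 12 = -3.92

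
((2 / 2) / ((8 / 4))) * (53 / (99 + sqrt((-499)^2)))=0.04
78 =78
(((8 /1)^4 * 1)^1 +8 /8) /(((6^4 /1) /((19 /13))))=77843 /16848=4.62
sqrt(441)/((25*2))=21/50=0.42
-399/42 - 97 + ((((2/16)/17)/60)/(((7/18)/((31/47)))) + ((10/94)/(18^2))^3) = -223766119418662117/2101094423749440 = -106.50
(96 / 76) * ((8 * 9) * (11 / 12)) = 1584 / 19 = 83.37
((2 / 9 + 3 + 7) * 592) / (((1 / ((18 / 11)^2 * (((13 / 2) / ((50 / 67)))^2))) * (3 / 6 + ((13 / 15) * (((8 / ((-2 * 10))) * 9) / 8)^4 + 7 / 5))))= 635127.77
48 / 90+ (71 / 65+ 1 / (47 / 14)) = 17629 / 9165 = 1.92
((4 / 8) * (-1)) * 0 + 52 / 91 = 4 / 7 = 0.57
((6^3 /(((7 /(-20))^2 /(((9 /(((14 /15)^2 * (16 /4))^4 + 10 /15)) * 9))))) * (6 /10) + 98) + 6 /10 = 31488119311510751 /46490047530535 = 677.31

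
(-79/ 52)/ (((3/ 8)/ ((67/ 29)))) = -9.36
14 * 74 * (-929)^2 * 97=86728716172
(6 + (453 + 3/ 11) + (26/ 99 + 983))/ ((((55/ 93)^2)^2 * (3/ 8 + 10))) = 1136.63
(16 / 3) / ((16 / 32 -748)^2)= 64 / 6705075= 0.00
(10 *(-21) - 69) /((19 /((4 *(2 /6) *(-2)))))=744 /19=39.16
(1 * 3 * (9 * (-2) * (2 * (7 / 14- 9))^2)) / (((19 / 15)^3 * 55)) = -10534050 / 75449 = -139.62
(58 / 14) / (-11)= -29 / 77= -0.38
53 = 53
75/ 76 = 0.99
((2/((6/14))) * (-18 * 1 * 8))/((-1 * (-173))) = -672/173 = -3.88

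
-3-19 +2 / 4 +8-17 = -61 / 2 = -30.50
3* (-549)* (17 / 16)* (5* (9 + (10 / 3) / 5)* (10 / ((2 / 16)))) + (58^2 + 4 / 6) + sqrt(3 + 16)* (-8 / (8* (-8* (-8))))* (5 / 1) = -20289181 / 3- 5* sqrt(19) / 64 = -6763060.67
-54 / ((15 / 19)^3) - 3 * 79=-346.74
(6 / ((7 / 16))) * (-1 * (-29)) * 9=25056 / 7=3579.43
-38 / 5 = -7.60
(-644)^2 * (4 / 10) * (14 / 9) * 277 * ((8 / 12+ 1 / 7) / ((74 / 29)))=113273525792 / 4995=22677382.54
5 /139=0.04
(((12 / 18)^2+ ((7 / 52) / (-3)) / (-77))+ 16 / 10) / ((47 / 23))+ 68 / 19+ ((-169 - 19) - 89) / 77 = 158053241 / 160900740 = 0.98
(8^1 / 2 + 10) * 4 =56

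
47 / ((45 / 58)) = 2726 / 45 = 60.58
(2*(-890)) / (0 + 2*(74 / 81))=-36045 / 37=-974.19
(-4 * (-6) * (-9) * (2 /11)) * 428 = -184896 /11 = -16808.73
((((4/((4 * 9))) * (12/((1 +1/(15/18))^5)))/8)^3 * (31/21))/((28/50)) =23651123046875/265271967750571501104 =0.00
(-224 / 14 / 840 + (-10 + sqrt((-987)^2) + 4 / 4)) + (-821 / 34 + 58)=3612247 / 3570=1011.83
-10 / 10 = -1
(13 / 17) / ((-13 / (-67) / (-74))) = -4958 / 17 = -291.65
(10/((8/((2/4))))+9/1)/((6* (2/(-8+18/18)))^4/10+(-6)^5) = -924385/746724096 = -0.00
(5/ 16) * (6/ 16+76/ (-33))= -2545/ 4224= -0.60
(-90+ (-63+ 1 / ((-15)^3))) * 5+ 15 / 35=-764.57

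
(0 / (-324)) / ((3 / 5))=0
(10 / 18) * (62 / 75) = 62 / 135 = 0.46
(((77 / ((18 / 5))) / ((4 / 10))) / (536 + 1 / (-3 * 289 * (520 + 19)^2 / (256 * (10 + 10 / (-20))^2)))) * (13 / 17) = 123594896425 / 1620102862176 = 0.08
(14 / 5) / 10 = 7 / 25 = 0.28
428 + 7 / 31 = 13275 / 31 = 428.23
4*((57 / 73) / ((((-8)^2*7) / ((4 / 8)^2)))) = 57 / 32704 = 0.00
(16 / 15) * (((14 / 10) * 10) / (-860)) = -56 / 3225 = -0.02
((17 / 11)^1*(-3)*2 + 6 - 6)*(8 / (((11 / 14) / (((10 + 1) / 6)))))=-1904 / 11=-173.09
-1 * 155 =-155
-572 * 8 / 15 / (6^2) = -1144 / 135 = -8.47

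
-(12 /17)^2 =-144 /289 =-0.50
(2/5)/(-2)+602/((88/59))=88751/220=403.41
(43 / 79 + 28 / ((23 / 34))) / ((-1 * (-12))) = 25399 / 7268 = 3.49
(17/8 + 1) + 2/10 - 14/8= 63/40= 1.58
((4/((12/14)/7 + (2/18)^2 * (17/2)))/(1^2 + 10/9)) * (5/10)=142884/34295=4.17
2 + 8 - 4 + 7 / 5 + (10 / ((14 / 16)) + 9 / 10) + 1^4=1451 / 70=20.73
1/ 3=0.33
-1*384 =-384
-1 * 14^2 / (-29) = 196 / 29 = 6.76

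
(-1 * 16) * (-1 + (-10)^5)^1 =1600016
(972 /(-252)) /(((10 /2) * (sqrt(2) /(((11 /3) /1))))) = -2.00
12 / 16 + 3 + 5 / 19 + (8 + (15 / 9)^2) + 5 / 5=10801 / 684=15.79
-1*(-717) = 717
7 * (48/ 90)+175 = 2681/ 15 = 178.73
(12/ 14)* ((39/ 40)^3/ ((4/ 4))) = 177957/ 224000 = 0.79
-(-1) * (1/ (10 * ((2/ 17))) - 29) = -563/ 20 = -28.15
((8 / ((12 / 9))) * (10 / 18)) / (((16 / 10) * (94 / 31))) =775 / 1128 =0.69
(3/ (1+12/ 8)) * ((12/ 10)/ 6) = 6/ 25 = 0.24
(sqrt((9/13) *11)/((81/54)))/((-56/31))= -31 *sqrt(143)/364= -1.02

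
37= 37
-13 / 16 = -0.81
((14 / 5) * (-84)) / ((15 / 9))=-3528 / 25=-141.12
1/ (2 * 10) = 1/ 20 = 0.05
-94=-94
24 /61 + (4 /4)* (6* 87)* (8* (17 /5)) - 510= 13688.79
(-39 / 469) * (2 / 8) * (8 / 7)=-78 / 3283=-0.02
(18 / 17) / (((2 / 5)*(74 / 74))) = 45 / 17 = 2.65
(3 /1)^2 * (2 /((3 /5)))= 30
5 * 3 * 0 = 0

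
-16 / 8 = -2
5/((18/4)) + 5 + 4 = 10.11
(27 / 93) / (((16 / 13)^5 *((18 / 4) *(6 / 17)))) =6311981 / 97517568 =0.06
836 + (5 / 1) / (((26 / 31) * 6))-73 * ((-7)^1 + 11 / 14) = 1409375 / 1092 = 1290.64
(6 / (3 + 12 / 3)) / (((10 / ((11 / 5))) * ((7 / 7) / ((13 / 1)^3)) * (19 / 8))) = 580008 / 3325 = 174.44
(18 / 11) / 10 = 0.16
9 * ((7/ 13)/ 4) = 1.21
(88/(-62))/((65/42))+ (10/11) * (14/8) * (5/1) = 311969/44330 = 7.04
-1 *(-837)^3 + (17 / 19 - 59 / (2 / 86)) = 11141100621 / 19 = 586373716.89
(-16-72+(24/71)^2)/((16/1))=-55379/10082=-5.49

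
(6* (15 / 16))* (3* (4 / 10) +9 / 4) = 621 / 32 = 19.41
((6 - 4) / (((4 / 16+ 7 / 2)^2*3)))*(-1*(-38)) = 1216 / 675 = 1.80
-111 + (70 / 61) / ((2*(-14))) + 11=-12205 / 122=-100.04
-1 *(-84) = 84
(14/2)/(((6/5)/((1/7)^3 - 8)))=-13715/294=-46.65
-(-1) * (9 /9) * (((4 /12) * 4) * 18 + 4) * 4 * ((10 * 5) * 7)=39200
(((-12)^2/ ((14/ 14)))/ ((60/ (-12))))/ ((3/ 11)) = -528/ 5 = -105.60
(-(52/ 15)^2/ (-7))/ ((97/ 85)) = 45968/ 30555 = 1.50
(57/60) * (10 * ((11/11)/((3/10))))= 95/3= 31.67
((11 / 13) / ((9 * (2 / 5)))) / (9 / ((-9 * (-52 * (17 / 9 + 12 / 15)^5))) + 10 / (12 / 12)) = 570623341222 / 24277761577161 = 0.02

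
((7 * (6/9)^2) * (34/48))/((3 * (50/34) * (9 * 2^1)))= 2023/72900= 0.03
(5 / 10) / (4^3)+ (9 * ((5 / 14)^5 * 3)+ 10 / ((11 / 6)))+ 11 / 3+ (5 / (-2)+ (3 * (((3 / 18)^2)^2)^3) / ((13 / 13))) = 910299964282253 / 134145662644224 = 6.79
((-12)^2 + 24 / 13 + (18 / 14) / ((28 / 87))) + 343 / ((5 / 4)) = 5404831 / 12740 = 424.24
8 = 8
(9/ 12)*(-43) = -129/ 4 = -32.25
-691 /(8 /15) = -10365 /8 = -1295.62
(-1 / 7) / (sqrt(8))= -0.05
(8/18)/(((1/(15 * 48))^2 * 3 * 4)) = 19200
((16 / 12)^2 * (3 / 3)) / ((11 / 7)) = 112 / 99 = 1.13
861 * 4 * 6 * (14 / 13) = 289296 / 13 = 22253.54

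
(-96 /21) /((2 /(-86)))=1376 /7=196.57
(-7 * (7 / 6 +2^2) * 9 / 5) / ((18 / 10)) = -217 / 6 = -36.17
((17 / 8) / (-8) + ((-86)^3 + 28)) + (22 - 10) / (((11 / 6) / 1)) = -447759291 / 704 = -636021.72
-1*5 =-5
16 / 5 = 3.20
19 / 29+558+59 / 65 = 1054776 / 1885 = 559.56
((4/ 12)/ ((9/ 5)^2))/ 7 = 25/ 1701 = 0.01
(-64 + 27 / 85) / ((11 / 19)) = -102847 / 935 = -110.00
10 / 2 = 5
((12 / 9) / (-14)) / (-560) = 1 / 5880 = 0.00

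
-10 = -10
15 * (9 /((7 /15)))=2025 /7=289.29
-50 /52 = -25 /26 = -0.96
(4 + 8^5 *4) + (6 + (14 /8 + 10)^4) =38436673 /256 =150143.25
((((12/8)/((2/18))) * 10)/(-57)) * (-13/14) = 585/266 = 2.20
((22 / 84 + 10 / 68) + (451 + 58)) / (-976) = -181859 / 348432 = -0.52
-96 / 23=-4.17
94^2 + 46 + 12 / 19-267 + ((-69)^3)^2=2050445262236 / 19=107918171696.63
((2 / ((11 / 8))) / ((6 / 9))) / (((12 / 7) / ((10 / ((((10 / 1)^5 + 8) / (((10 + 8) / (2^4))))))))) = 35 / 244464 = 0.00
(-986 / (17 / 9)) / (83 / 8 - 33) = 4176 / 181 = 23.07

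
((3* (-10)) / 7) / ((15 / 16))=-32 / 7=-4.57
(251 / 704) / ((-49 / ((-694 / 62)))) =87097 / 1069376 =0.08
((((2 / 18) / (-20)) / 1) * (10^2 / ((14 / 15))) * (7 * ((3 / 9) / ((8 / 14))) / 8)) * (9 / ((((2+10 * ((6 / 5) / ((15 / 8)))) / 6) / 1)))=-125 / 64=-1.95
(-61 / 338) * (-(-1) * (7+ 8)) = -915 / 338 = -2.71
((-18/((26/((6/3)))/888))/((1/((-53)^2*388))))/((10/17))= -148077086688/65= -2278109025.97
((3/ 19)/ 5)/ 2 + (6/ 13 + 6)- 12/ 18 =43057/ 7410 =5.81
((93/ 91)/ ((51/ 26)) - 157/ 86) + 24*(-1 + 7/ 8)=-44053/ 10234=-4.30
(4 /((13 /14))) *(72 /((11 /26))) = 8064 /11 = 733.09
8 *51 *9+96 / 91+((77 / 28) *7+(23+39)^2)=2743215 / 364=7536.30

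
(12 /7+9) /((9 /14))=50 /3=16.67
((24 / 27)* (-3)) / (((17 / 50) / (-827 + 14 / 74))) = 12236800 / 1887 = 6484.79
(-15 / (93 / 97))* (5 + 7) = -5820 / 31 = -187.74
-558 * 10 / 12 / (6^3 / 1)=-155 / 72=-2.15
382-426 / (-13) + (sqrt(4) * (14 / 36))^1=48619 / 117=415.55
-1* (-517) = 517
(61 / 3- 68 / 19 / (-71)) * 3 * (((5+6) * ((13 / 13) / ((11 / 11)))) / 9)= 907423 / 12141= 74.74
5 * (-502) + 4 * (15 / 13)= -32570 / 13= -2505.38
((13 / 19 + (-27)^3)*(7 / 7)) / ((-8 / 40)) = 1869820 / 19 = 98411.58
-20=-20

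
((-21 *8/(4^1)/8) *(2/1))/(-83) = 21/166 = 0.13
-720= -720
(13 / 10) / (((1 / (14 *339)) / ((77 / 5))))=2375373 / 25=95014.92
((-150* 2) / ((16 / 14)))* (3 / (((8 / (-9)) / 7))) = 6201.56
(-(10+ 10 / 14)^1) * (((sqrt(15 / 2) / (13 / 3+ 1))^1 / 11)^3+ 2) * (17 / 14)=-26.02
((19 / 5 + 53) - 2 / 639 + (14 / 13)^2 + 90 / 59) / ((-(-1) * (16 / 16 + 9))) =947470208 / 159286725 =5.95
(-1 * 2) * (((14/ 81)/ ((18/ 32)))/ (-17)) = 448/ 12393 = 0.04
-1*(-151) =151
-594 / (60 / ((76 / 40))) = -1881 / 100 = -18.81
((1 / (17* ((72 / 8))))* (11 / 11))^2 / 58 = 1 / 1357722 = 0.00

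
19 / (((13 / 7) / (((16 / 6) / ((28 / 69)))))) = 874 / 13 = 67.23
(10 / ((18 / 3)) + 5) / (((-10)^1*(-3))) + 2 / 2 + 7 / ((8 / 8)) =74 / 9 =8.22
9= 9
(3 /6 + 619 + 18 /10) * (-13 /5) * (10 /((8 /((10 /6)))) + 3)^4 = -372771577243 /345600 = -1078621.46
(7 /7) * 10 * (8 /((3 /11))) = 880 /3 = 293.33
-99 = -99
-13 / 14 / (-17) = 13 / 238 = 0.05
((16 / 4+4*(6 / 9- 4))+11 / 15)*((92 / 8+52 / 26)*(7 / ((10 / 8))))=-16254 / 25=-650.16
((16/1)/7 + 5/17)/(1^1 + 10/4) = 614/833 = 0.74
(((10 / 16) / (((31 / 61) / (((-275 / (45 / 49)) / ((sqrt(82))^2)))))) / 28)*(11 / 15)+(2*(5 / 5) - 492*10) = -10801602719 / 2196288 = -4918.12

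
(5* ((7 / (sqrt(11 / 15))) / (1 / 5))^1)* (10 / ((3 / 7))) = 12250* sqrt(165) / 33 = 4768.31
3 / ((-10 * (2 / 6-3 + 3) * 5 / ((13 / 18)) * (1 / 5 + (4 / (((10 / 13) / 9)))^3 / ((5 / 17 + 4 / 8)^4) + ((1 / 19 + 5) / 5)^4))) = -0.00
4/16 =1/4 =0.25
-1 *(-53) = 53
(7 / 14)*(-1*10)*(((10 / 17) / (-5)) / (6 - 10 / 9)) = 0.12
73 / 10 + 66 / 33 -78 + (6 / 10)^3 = -17121 / 250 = -68.48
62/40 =31/20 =1.55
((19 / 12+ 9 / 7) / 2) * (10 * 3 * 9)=387.32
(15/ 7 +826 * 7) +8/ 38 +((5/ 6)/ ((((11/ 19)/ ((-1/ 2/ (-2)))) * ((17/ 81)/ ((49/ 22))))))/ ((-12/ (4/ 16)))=405111658813/ 70036736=5784.27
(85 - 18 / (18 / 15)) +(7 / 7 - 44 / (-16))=295 / 4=73.75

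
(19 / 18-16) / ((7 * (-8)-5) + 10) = 269 / 918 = 0.29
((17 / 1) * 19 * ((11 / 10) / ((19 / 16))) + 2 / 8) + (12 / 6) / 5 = 5997 / 20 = 299.85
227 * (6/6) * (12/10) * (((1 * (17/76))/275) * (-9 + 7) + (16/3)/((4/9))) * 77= 597700761/2375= 251663.48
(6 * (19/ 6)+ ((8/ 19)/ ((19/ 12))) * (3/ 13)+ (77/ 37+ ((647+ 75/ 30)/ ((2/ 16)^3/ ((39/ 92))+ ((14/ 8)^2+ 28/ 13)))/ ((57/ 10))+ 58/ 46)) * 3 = 13811037720213/ 104088923809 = 132.68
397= 397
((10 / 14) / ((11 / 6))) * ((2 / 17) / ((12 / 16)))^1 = 80 / 1309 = 0.06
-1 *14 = -14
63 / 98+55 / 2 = 197 / 7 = 28.14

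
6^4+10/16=10373/8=1296.62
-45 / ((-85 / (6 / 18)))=3 / 17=0.18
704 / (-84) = -176 / 21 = -8.38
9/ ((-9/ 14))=-14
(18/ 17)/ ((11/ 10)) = 180/ 187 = 0.96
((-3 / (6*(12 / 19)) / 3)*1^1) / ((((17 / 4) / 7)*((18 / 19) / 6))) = -2527 / 918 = -2.75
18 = 18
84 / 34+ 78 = 1368 / 17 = 80.47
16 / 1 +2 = 18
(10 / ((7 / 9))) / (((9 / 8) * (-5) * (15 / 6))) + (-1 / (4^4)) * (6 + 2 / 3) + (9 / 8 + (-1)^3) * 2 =-4639 / 6720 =-0.69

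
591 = 591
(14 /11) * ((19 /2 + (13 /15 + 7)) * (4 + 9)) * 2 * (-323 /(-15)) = 30627506 /2475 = 12374.75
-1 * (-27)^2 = -729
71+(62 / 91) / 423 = 2733065 / 38493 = 71.00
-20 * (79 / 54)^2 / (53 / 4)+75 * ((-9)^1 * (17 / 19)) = -445731155 / 734103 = -607.18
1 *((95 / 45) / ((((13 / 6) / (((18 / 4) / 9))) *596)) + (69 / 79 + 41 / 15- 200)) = -601051181 / 3060460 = -196.39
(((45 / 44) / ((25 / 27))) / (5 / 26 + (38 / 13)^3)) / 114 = 59319 / 154087340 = 0.00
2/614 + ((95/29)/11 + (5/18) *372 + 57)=47194225/293799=160.63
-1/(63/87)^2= -841/441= -1.91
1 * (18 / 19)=18 / 19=0.95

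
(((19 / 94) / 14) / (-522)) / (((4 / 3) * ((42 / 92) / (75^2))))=-273125 / 1068592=-0.26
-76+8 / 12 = -226 / 3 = -75.33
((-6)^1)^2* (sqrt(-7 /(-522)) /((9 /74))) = 148* sqrt(406) /87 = 34.28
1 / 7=0.14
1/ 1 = 1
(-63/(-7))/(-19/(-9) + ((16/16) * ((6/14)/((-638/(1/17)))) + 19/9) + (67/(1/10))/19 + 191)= 116843958/2992313273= 0.04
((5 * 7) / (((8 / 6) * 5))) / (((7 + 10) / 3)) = 63 / 68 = 0.93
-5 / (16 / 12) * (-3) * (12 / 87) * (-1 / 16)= -45 / 464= -0.10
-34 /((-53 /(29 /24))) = 493 /636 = 0.78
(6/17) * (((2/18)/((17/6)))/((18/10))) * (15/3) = 100/2601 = 0.04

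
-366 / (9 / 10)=-1220 / 3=-406.67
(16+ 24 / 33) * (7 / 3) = 1288 / 33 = 39.03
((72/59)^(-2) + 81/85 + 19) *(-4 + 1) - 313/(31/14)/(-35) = -263337043/4553280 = -57.83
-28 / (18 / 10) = -140 / 9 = -15.56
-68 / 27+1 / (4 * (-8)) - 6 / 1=-7387 / 864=-8.55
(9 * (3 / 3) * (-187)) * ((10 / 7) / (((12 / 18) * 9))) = -400.71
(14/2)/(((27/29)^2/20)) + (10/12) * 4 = 120170/729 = 164.84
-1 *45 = -45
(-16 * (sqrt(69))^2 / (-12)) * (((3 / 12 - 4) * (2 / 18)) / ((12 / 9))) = -28.75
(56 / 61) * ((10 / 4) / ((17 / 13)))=1820 / 1037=1.76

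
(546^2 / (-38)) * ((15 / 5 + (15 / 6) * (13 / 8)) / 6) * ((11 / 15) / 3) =-2257.30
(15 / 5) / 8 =3 / 8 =0.38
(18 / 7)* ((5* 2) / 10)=2.57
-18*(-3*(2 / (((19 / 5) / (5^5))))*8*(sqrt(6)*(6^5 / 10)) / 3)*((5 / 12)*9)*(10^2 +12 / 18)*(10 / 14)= 6604740000000*sqrt(6) / 133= 121640923937.97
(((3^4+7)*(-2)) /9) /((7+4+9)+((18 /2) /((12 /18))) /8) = -2816 /3123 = -0.90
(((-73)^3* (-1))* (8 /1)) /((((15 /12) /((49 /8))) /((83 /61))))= 6328528556 /305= 20749273.95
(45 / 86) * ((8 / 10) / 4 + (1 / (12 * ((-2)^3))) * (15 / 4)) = 927 / 11008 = 0.08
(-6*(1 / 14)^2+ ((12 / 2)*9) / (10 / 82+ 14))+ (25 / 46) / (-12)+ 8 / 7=25531211 / 5220264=4.89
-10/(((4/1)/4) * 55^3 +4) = -10/166379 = -0.00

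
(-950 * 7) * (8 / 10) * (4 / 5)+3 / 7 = -29789 / 7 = -4255.57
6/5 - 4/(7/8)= -118/35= -3.37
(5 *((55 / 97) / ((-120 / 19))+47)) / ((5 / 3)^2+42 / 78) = 21295365 / 301088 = 70.73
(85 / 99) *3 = 85 / 33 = 2.58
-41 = -41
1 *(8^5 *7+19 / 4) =917523 / 4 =229380.75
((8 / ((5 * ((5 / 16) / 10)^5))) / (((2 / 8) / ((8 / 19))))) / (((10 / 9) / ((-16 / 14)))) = -309237645312 / 3325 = -93003803.10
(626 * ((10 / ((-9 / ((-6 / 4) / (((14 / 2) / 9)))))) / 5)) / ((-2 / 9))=-8451 / 7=-1207.29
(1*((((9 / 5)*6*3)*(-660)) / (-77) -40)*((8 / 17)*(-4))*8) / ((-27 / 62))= 26411008 / 3213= 8220.05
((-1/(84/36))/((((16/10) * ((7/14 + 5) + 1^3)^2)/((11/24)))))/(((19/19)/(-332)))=4565/4732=0.96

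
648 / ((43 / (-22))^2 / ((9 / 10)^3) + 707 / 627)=1086029208 / 10672561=101.76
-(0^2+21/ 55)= -21/ 55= -0.38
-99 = -99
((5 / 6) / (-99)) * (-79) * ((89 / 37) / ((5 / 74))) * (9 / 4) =7031 / 132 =53.27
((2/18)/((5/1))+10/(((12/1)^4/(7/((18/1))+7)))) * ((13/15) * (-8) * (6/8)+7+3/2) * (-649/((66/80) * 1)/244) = -0.27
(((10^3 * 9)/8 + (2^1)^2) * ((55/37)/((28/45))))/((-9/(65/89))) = -20180875/92204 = -218.87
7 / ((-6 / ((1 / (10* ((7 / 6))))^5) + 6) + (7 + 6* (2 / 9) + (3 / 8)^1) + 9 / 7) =-31752 / 5882377451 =-0.00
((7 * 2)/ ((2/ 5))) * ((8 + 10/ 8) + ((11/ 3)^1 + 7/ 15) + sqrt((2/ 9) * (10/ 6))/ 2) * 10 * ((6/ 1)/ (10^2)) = 287.44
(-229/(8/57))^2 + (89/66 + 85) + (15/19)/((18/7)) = 35610748185/13376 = 2662286.80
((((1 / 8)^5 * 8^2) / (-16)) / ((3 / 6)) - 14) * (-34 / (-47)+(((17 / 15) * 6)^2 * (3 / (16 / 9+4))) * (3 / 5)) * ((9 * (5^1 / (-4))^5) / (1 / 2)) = 14908634816625 / 1281359872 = 11635.01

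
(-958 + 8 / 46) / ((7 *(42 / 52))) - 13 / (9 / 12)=-631384 / 3381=-186.74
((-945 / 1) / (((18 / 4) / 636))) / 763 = -19080 / 109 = -175.05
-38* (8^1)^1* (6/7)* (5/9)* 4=-12160/21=-579.05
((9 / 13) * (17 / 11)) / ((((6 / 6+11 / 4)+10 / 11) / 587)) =359244 / 2665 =134.80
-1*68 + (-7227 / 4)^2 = 52228441 / 16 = 3264277.56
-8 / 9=-0.89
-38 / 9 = -4.22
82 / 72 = 41 / 36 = 1.14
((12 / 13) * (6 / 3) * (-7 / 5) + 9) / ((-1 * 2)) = -417 / 130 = -3.21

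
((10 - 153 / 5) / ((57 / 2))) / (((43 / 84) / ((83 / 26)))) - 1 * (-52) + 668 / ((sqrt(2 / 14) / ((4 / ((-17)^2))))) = 2672 * sqrt(7) / 289 + 2522088 / 53105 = 71.95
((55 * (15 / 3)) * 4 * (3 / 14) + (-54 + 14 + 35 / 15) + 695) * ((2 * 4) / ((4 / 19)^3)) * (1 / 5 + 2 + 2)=64316843 / 20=3215842.15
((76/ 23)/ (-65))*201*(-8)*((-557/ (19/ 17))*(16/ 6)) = -108636.98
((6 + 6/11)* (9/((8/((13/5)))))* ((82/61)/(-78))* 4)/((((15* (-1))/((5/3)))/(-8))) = -3936/3355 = -1.17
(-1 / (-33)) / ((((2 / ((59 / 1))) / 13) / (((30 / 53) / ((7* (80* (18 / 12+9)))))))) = 767 / 685608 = 0.00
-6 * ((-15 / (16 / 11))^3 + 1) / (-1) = -13464087 / 2048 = -6574.26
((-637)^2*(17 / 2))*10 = 34490365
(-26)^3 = -17576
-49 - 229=-278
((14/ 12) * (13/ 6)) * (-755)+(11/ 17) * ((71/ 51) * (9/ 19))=-377174807/ 197676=-1908.05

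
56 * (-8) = -448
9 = 9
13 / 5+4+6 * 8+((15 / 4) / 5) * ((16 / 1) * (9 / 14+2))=86.31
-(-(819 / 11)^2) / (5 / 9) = 6036849 / 605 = 9978.26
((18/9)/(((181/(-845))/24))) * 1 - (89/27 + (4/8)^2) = -4449803/19548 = -227.63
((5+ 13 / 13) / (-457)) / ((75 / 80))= -32 / 2285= -0.01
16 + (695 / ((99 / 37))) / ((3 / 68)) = 1753372 / 297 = 5903.61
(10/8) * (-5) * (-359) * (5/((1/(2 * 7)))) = 314125/2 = 157062.50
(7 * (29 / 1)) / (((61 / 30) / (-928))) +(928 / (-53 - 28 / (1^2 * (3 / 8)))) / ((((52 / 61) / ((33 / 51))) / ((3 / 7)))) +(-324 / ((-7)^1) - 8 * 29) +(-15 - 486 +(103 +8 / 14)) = -3369692991734 / 36142561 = -93233.38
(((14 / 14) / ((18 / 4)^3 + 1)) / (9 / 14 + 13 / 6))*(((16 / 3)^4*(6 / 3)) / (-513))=-7340032 / 602283033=-0.01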